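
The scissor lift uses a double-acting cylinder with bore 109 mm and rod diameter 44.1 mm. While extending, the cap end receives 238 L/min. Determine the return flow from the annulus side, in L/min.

Q_out ≈ 199 L/min

Cap-side area A_cap = π/4 × (109 mm)² = 9331 mm^2
Rod-side annular area A_ann = π/4 × (109² − 44.1²) = 7804 mm^2
Piston speed v = Q_in/A_cap; rod-end outflow Q_out = v × A_ann = Q_in × A_ann/A_cap.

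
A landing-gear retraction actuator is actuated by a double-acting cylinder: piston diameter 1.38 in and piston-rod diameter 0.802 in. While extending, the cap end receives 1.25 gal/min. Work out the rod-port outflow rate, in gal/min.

Q_out ≈ 0.828 gal/min

Cap-side area A_cap = π/4 × (1.38 in)² = 1.496 in^2
Rod-side annular area A_ann = π/4 × (1.38² − 0.802²) = 0.9905 in^2
Piston speed v = Q_in/A_cap; rod-end outflow Q_out = v × A_ann = Q_in × A_ann/A_cap.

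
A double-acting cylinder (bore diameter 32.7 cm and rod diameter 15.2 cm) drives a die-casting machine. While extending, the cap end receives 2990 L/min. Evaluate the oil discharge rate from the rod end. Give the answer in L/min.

Q_out ≈ 2340 L/min

Cap-side area A_cap = π/4 × (32.7 cm)² = 839.8 cm^2
Rod-side annular area A_ann = π/4 × (32.7² − 15.2²) = 658.4 cm^2
Piston speed v = Q_in/A_cap; rod-end outflow Q_out = v × A_ann = Q_in × A_ann/A_cap.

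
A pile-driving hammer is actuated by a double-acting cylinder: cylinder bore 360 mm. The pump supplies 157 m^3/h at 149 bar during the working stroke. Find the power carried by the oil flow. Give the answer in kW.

W ≈ 650 kW

Hydraulic power = P × Q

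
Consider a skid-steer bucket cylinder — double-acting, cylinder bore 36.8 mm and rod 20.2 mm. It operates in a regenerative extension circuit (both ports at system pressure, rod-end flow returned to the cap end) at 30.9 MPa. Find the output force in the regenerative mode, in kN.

F ≈ 9.90 kN

With equal pressure on both faces, forces on the annular region cancel; the net push is pressure × rod cross-section.
Rod cross-section A_rod = π/4 × (20.2 mm)² = 320.5 mm^2
F = P × A_rod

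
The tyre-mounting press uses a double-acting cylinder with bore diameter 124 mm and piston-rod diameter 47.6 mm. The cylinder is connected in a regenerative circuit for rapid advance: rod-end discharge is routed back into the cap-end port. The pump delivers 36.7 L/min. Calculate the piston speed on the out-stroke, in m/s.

In regeneration the rod-end outflow joins the pump flow into the cap end, so the net volume the pump must supply per unit advance equals the rod cross-section area.
Rod cross-section A_rod = π/4 × (47.6 mm)² = 1780 mm^2
v = Q_pump / A_rod

v ≈ 0.344 m/s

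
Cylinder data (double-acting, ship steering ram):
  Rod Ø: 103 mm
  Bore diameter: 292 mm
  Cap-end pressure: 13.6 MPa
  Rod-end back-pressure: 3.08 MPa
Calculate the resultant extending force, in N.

F ≈ 7.30e5 N

Cap-side area A_cap = π/4 × (292 mm)² = 66970 mm^2
Rod-side annular area A_ann = π/4 × (292² − 103²) = 58630 mm^2
Net thrust = P_cap·A_cap − P_rod·A_ann = 9.107e5 N − 1.806e5 N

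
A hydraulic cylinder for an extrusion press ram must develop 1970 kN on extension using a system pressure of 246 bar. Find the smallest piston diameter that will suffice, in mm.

Extension force acts on the full piston face: F = P × (π/4)D².
D = √(4F / (πP)) = √(4 × 1970 kN / (π × 246 bar))

D ≈ 319 mm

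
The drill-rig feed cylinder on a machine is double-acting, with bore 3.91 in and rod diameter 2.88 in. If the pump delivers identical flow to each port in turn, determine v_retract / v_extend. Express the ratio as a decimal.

v_ret/v_ext ≈ 2.19

Cap-side area A_cap = π/4 × (3.91 in)² = 12.01 in^2
Rod-side annular area A_ann = π/4 × (3.91² − 2.88²) = 5.493 in^2
For equal Q, v ∝ 1/A, so v_ret/v_ext = A_cap/A_ann.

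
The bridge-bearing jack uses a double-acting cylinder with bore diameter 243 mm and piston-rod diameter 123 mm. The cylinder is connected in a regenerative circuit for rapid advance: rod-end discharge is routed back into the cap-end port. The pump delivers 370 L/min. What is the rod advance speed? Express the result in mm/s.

v ≈ 519 mm/s

In regeneration the rod-end outflow joins the pump flow into the cap end, so the net volume the pump must supply per unit advance equals the rod cross-section area.
Rod cross-section A_rod = π/4 × (123 mm)² = 11880 mm^2
v = Q_pump / A_rod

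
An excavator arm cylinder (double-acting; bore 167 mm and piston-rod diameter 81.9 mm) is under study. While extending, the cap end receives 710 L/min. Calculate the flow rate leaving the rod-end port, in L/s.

Cap-side area A_cap = π/4 × (167 mm)² = 21900 mm^2
Rod-side annular area A_ann = π/4 × (167² − 81.9²) = 16640 mm^2
Piston speed v = Q_in/A_cap; rod-end outflow Q_out = v × A_ann = Q_in × A_ann/A_cap.

Q_out ≈ 8.99 L/s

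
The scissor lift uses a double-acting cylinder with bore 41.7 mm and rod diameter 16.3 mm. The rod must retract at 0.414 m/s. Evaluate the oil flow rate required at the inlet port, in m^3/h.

Q ≈ 1.72 m^3/h

Rod-side annular area A_ann = π/4 × (41.7² − 16.3²) = 1157 mm^2
Q = A × v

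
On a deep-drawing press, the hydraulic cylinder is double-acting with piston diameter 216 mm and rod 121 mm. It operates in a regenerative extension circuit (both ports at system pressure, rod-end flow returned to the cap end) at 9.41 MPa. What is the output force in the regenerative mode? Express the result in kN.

F ≈ 108 kN

With equal pressure on both faces, forces on the annular region cancel; the net push is pressure × rod cross-section.
Rod cross-section A_rod = π/4 × (121 mm)² = 11500 mm^2
F = P × A_rod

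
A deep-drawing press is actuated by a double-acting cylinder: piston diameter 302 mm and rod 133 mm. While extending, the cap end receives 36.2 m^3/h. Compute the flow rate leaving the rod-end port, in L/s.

Q_out ≈ 8.11 L/s

Cap-side area A_cap = π/4 × (302 mm)² = 71630 mm^2
Rod-side annular area A_ann = π/4 × (302² − 133²) = 57740 mm^2
Piston speed v = Q_in/A_cap; rod-end outflow Q_out = v × A_ann = Q_in × A_ann/A_cap.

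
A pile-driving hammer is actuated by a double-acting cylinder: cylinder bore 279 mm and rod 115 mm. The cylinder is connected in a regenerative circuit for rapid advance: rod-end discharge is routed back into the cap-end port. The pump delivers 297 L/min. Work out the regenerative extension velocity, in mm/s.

v ≈ 477 mm/s

In regeneration the rod-end outflow joins the pump flow into the cap end, so the net volume the pump must supply per unit advance equals the rod cross-section area.
Rod cross-section A_rod = π/4 × (115 mm)² = 10390 mm^2
v = Q_pump / A_rod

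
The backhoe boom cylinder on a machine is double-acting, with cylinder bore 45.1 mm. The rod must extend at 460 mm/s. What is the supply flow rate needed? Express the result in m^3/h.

Cap-side area A_cap = π/4 × (45.1 mm)² = 1598 mm^2
Q = A × v

Q ≈ 2.65 m^3/h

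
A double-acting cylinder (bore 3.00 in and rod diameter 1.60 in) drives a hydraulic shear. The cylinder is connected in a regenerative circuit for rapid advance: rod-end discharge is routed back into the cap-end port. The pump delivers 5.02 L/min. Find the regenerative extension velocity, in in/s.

In regeneration the rod-end outflow joins the pump flow into the cap end, so the net volume the pump must supply per unit advance equals the rod cross-section area.
Rod cross-section A_rod = π/4 × (1.60 in)² = 2.011 in^2
v = Q_pump / A_rod

v ≈ 2.54 in/s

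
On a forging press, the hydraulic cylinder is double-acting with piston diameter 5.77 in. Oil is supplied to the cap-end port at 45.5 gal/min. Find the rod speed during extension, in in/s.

Cap-side area A_cap = π/4 × (5.77 in)² = 26.15 in^2
v = Q / A

v ≈ 6.70 in/s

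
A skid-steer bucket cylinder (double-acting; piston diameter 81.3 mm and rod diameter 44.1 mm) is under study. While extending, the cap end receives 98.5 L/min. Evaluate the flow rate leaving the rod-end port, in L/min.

Cap-side area A_cap = π/4 × (81.3 mm)² = 5191 mm^2
Rod-side annular area A_ann = π/4 × (81.3² − 44.1²) = 3664 mm^2
Piston speed v = Q_in/A_cap; rod-end outflow Q_out = v × A_ann = Q_in × A_ann/A_cap.

Q_out ≈ 69.5 L/min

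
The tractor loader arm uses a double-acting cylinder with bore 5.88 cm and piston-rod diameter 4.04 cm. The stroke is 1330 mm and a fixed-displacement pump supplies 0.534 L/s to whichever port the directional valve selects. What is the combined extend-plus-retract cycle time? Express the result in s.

t ≈ 10.3 s

Cap-side area A_cap = π/4 × (5.88 cm)² = 27.15 cm^2
Rod-side annular area A_ann = π/4 × (5.88² − 4.04²) = 14.34 cm^2
t_ext = A_cap·L/Q = 6.763 s
t_ret = A_ann·L/Q = 3.571 s
t_cycle = t_ext + t_ret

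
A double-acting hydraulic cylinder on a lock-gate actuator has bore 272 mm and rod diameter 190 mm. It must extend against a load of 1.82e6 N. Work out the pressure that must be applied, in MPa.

Cap-side area A_cap = π/4 × (272 mm)² = 58110 mm^2
P = F / A = 1.82e6 N / A

P ≈ 31.3 MPa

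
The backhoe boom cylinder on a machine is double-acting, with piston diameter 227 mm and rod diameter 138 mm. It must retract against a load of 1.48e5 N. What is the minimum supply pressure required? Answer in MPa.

Rod-side annular area A_ann = π/4 × (227² − 138²) = 25510 mm^2
Retraction: pressure acts on the annular area.
P = F / A = 1.48e5 N / A

P ≈ 5.80 MPa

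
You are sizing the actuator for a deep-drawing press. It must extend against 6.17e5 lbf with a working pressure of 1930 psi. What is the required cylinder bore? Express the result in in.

D ≈ 20.2 in

Extension force acts on the full piston face: F = P × (π/4)D².
D = √(4F / (πP)) = √(4 × 6.17e5 lbf / (π × 1930 psi))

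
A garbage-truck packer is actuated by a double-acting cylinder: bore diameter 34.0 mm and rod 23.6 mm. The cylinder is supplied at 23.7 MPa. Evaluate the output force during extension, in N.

F ≈ 21500 N

Cap-side area A_cap = π/4 × (34.0 mm)² = 907.9 mm^2
F = P × A_cap = 23.7 MPa × A_cap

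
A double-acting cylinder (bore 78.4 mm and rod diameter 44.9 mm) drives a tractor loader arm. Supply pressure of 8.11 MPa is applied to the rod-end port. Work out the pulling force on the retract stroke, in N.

Rod-side annular area A_ann = π/4 × (78.4² − 44.9²) = 3244 mm^2
On retraction the pressure acts on the annular area (bore minus rod).
F = P × A_ann

F ≈ 26300 N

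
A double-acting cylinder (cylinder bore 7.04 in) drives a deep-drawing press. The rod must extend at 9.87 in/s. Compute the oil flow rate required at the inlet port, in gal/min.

Q ≈ 99.8 gal/min

Cap-side area A_cap = π/4 × (7.04 in)² = 38.93 in^2
Q = A × v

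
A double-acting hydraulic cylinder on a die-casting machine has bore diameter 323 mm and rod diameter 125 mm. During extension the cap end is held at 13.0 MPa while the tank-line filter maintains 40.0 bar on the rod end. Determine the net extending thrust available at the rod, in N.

F ≈ 7.87e5 N

Cap-side area A_cap = π/4 × (323 mm)² = 81940 mm^2
Rod-side annular area A_ann = π/4 × (323² − 125²) = 69670 mm^2
Net thrust = P_cap·A_cap − P_rod·A_ann = 1.065e6 N − 2.787e5 N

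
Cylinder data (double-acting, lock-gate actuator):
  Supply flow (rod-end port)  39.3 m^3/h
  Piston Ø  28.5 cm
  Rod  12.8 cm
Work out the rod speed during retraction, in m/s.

v ≈ 0.214 m/s

Rod-side annular area A_ann = π/4 × (28.5² − 12.8²) = 509.3 cm^2
Flow into the rod-end port fills the annular volume.
v = Q / A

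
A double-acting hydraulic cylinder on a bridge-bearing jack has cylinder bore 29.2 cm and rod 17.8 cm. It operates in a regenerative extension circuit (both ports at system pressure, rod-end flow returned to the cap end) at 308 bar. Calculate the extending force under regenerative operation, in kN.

With equal pressure on both faces, forces on the annular region cancel; the net push is pressure × rod cross-section.
Rod cross-section A_rod = π/4 × (17.8 cm)² = 248.8 cm^2
F = P × A_rod

F ≈ 766 kN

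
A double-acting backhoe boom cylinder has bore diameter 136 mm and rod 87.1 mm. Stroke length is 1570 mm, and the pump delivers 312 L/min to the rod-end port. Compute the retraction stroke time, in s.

Rod-side annular area A_ann = π/4 × (136² − 87.1²) = 8568 mm^2
Swept volume V = A × L; t = V / Q = A·L / Q

t ≈ 2.59 s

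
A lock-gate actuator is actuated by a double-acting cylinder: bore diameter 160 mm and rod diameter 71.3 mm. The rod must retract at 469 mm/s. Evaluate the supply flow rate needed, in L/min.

Q ≈ 453 L/min

Rod-side annular area A_ann = π/4 × (160² − 71.3²) = 16110 mm^2
Q = A × v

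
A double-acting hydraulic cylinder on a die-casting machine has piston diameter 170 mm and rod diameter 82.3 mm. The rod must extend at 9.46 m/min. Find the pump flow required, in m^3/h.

Q ≈ 12.9 m^3/h

Cap-side area A_cap = π/4 × (170 mm)² = 22700 mm^2
Q = A × v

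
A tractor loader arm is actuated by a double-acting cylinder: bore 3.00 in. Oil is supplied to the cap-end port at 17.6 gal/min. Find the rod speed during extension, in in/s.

v ≈ 9.59 in/s

Cap-side area A_cap = π/4 × (3.00 in)² = 7.069 in^2
v = Q / A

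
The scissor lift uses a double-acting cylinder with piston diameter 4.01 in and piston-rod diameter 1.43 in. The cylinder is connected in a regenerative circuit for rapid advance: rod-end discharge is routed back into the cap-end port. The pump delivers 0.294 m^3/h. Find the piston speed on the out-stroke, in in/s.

In regeneration the rod-end outflow joins the pump flow into the cap end, so the net volume the pump must supply per unit advance equals the rod cross-section area.
Rod cross-section A_rod = π/4 × (1.43 in)² = 1.606 in^2
v = Q_pump / A_rod

v ≈ 3.10 in/s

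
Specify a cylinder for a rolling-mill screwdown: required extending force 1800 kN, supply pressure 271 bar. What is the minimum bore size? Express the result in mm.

Extension force acts on the full piston face: F = P × (π/4)D².
D = √(4F / (πP)) = √(4 × 1800 kN / (π × 271 bar))

D ≈ 291 mm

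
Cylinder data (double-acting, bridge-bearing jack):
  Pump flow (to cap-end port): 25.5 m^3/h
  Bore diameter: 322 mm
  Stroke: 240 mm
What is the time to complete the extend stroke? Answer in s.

t ≈ 2.76 s

Cap-side area A_cap = π/4 × (322 mm)² = 81430 mm^2
Swept volume V = A × L; t = V / Q = A·L / Q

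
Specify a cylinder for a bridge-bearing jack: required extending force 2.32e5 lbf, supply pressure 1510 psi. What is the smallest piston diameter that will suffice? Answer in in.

Extension force acts on the full piston face: F = P × (π/4)D².
D = √(4F / (πP)) = √(4 × 2.32e5 lbf / (π × 1510 psi))

D ≈ 14.0 in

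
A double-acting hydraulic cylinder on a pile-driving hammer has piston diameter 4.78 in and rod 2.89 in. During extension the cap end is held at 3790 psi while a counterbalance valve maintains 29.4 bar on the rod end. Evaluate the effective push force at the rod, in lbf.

Cap-side area A_cap = π/4 × (4.78 in)² = 17.95 in^2
Rod-side annular area A_ann = π/4 × (4.78² − 2.89²) = 11.39 in^2
Net thrust = P_cap·A_cap − P_rod·A_ann = 68010 lbf − 4855 lbf

F ≈ 63200 lbf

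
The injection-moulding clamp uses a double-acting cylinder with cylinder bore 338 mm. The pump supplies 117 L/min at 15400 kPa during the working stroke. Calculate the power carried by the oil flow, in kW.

W ≈ 30.0 kW

Hydraulic power = P × Q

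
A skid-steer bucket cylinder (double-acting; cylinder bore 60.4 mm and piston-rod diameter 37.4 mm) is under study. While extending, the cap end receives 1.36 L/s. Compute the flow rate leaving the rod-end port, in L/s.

Q_out ≈ 0.839 L/s

Cap-side area A_cap = π/4 × (60.4 mm)² = 2865 mm^2
Rod-side annular area A_ann = π/4 × (60.4² − 37.4²) = 1767 mm^2
Piston speed v = Q_in/A_cap; rod-end outflow Q_out = v × A_ann = Q_in × A_ann/A_cap.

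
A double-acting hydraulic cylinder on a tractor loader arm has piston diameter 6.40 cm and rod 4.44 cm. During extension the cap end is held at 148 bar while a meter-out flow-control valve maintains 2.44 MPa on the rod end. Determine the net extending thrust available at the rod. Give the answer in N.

F ≈ 43500 N

Cap-side area A_cap = π/4 × (6.40 cm)² = 32.17 cm^2
Rod-side annular area A_ann = π/4 × (6.40² − 4.44²) = 16.69 cm^2
Net thrust = P_cap·A_cap − P_rod·A_ann = 47610 N − 4072 N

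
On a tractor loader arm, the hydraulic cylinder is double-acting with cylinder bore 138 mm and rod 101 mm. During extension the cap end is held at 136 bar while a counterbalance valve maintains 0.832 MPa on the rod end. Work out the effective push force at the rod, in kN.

F ≈ 198 kN

Cap-side area A_cap = π/4 × (138 mm)² = 14960 mm^2
Rod-side annular area A_ann = π/4 × (138² − 101²) = 6945 mm^2
Net thrust = P_cap·A_cap − P_rod·A_ann = 203.4 kN − 5.778 kN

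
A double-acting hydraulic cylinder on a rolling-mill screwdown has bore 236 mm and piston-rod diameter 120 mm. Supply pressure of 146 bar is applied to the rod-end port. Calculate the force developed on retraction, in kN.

F ≈ 474 kN

Rod-side annular area A_ann = π/4 × (236² − 120²) = 32430 mm^2
On retraction the pressure acts on the annular area (bore minus rod).
F = P × A_ann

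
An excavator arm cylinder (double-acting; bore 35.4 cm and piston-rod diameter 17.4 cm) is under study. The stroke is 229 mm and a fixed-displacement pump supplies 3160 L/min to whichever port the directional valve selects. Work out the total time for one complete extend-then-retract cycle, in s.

Cap-side area A_cap = π/4 × (35.4 cm)² = 984.2 cm^2
Rod-side annular area A_ann = π/4 × (35.4² − 17.4²) = 746.4 cm^2
t_ext = A_cap·L/Q = 0.4280 s
t_ret = A_ann·L/Q = 0.3246 s
t_cycle = t_ext + t_ret

t ≈ 0.753 s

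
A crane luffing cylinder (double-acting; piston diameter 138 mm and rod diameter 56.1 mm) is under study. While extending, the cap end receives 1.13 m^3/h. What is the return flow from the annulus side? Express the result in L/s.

Cap-side area A_cap = π/4 × (138 mm)² = 14960 mm^2
Rod-side annular area A_ann = π/4 × (138² − 56.1²) = 12490 mm^2
Piston speed v = Q_in/A_cap; rod-end outflow Q_out = v × A_ann = Q_in × A_ann/A_cap.

Q_out ≈ 0.262 L/s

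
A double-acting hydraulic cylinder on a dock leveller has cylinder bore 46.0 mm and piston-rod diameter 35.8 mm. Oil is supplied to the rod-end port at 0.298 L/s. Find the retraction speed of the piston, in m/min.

v ≈ 27.3 m/min

Rod-side annular area A_ann = π/4 × (46.0² − 35.8²) = 655.3 mm^2
Flow into the rod-end port fills the annular volume.
v = Q / A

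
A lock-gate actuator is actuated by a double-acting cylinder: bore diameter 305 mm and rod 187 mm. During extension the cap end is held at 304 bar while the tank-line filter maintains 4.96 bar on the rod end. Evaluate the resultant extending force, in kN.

Cap-side area A_cap = π/4 × (305 mm)² = 73060 mm^2
Rod-side annular area A_ann = π/4 × (305² − 187²) = 45600 mm^2
Net thrust = P_cap·A_cap − P_rod·A_ann = 2221 kN − 22.62 kN

F ≈ 2200 kN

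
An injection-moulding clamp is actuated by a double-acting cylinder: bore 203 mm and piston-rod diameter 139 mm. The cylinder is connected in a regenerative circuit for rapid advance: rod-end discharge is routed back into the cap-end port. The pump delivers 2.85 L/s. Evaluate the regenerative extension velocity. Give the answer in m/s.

In regeneration the rod-end outflow joins the pump flow into the cap end, so the net volume the pump must supply per unit advance equals the rod cross-section area.
Rod cross-section A_rod = π/4 × (139 mm)² = 15170 mm^2
v = Q_pump / A_rod

v ≈ 0.188 m/s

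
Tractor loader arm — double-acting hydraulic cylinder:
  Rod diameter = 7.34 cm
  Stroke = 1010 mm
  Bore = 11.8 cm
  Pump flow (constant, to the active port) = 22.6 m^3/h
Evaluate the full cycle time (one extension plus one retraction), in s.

t ≈ 2.84 s

Cap-side area A_cap = π/4 × (11.8 cm)² = 109.4 cm^2
Rod-side annular area A_ann = π/4 × (11.8² − 7.34²) = 67.05 cm^2
t_ext = A_cap·L/Q = 1.759 s
t_ret = A_ann·L/Q = 1.079 s
t_cycle = t_ext + t_ret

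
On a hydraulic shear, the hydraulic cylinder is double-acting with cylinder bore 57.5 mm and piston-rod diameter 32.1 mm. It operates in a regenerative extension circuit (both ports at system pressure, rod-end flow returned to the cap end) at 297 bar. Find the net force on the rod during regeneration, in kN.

With equal pressure on both faces, forces on the annular region cancel; the net push is pressure × rod cross-section.
Rod cross-section A_rod = π/4 × (32.1 mm)² = 809.3 mm^2
F = P × A_rod

F ≈ 24.0 kN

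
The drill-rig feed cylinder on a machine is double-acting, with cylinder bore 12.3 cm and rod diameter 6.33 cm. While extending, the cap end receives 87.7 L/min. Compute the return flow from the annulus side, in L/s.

Q_out ≈ 1.07 L/s

Cap-side area A_cap = π/4 × (12.3 cm)² = 118.8 cm^2
Rod-side annular area A_ann = π/4 × (12.3² − 6.33²) = 87.35 cm^2
Piston speed v = Q_in/A_cap; rod-end outflow Q_out = v × A_ann = Q_in × A_ann/A_cap.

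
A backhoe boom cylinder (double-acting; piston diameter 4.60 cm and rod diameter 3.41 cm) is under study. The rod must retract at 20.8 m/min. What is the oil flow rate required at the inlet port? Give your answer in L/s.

Rod-side annular area A_ann = π/4 × (4.60² − 3.41²) = 7.486 cm^2
Q = A × v

Q ≈ 0.260 L/s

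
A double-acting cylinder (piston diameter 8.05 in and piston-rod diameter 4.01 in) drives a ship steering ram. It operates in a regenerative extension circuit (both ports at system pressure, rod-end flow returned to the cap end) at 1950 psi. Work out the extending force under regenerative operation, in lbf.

With equal pressure on both faces, forces on the annular region cancel; the net push is pressure × rod cross-section.
Rod cross-section A_rod = π/4 × (4.01 in)² = 12.63 in^2
F = P × A_rod

F ≈ 24600 lbf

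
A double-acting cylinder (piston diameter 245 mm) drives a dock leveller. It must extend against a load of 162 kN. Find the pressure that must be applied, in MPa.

P ≈ 3.44 MPa

Cap-side area A_cap = π/4 × (245 mm)² = 47140 mm^2
P = F / A = 162 kN / A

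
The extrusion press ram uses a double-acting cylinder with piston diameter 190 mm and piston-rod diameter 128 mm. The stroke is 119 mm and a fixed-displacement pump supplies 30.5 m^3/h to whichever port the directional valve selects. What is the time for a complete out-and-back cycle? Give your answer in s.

Cap-side area A_cap = π/4 × (190 mm)² = 28350 mm^2
Rod-side annular area A_ann = π/4 × (190² − 128²) = 15480 mm^2
t_ext = A_cap·L/Q = 0.3982 s
t_ret = A_ann·L/Q = 0.2175 s
t_cycle = t_ext + t_ret

t ≈ 0.616 s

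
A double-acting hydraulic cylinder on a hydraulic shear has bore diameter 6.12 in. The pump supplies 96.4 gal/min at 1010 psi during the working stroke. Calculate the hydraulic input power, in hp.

W ≈ 56.8 hp

Hydraulic power = P × Q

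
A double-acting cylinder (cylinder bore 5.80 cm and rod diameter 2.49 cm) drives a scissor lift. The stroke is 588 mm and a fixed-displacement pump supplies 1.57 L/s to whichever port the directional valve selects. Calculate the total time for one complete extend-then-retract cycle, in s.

t ≈ 1.80 s

Cap-side area A_cap = π/4 × (5.80 cm)² = 26.42 cm^2
Rod-side annular area A_ann = π/4 × (5.80² − 2.49²) = 21.55 cm^2
t_ext = A_cap·L/Q = 0.9895 s
t_ret = A_ann·L/Q = 0.8071 s
t_cycle = t_ext + t_ret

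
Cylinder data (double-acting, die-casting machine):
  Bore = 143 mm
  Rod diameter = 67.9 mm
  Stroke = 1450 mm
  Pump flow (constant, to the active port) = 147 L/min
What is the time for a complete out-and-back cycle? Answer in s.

Cap-side area A_cap = π/4 × (143 mm)² = 16060 mm^2
Rod-side annular area A_ann = π/4 × (143² − 67.9²) = 12440 mm^2
t_ext = A_cap·L/Q = 9.505 s
t_ret = A_ann·L/Q = 7.362 s
t_cycle = t_ext + t_ret

t ≈ 16.9 s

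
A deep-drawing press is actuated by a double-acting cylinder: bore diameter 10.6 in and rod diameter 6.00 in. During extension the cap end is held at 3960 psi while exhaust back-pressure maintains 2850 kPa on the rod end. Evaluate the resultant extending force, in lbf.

F ≈ 3.25e5 lbf

Cap-side area A_cap = π/4 × (10.6 in)² = 88.25 in^2
Rod-side annular area A_ann = π/4 × (10.6² − 6.00²) = 59.97 in^2
Net thrust = P_cap·A_cap − P_rod·A_ann = 3.495e5 lbf − 24790 lbf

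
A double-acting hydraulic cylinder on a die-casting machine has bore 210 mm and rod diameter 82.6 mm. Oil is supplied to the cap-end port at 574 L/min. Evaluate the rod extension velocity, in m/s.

v ≈ 0.276 m/s

Cap-side area A_cap = π/4 × (210 mm)² = 34640 mm^2
v = Q / A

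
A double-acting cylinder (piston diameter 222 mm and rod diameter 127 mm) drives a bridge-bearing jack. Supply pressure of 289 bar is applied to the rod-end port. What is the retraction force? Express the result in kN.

F ≈ 753 kN

Rod-side annular area A_ann = π/4 × (222² − 127²) = 26040 mm^2
On retraction the pressure acts on the annular area (bore minus rod).
F = P × A_ann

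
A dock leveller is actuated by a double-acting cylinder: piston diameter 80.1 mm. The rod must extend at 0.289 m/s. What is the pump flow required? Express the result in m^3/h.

Q ≈ 5.24 m^3/h

Cap-side area A_cap = π/4 × (80.1 mm)² = 5039 mm^2
Q = A × v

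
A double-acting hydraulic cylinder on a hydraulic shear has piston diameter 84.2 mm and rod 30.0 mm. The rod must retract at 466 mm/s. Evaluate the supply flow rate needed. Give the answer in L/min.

Rod-side annular area A_ann = π/4 × (84.2² − 30.0²) = 4861 mm^2
Q = A × v

Q ≈ 136 L/min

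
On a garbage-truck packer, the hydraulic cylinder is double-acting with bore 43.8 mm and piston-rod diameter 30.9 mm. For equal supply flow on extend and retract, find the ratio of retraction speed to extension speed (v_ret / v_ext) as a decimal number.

v_ret/v_ext ≈ 1.99

Cap-side area A_cap = π/4 × (43.8 mm)² = 1507 mm^2
Rod-side annular area A_ann = π/4 × (43.8² − 30.9²) = 756.8 mm^2
For equal Q, v ∝ 1/A, so v_ret/v_ext = A_cap/A_ann.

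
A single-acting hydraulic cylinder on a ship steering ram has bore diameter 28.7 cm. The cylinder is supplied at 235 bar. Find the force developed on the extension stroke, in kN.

F ≈ 1520 kN

Cap-side area A_cap = π/4 × (28.7 cm)² = 646.9 cm^2
F = P × A_cap = 235 bar × A_cap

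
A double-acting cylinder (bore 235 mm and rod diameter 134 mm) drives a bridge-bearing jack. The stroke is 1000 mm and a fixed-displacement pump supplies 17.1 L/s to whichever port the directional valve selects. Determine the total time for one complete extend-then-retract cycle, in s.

Cap-side area A_cap = π/4 × (235 mm)² = 43370 mm^2
Rod-side annular area A_ann = π/4 × (235² − 134²) = 29270 mm^2
t_ext = A_cap·L/Q = 2.536 s
t_ret = A_ann·L/Q = 1.712 s
t_cycle = t_ext + t_ret

t ≈ 4.25 s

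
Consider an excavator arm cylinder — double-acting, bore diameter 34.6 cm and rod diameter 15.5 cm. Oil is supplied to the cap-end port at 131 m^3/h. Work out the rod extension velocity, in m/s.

Cap-side area A_cap = π/4 × (34.6 cm)² = 940.2 cm^2
v = Q / A

v ≈ 0.387 m/s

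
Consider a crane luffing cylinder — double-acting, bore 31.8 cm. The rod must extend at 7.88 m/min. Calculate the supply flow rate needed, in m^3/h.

Cap-side area A_cap = π/4 × (31.8 cm)² = 794.2 cm^2
Q = A × v

Q ≈ 37.6 m^3/h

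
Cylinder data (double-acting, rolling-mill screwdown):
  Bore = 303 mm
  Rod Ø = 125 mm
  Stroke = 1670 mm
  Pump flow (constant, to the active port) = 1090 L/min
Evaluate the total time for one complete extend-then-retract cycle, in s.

t ≈ 12.1 s

Cap-side area A_cap = π/4 × (303 mm)² = 72110 mm^2
Rod-side annular area A_ann = π/4 × (303² − 125²) = 59830 mm^2
t_ext = A_cap·L/Q = 6.629 s
t_ret = A_ann·L/Q = 5.500 s
t_cycle = t_ext + t_ret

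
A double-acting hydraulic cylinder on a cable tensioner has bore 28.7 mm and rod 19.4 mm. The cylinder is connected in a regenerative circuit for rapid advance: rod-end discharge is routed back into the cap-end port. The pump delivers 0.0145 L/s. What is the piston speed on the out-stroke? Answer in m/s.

v ≈ 0.0491 m/s

In regeneration the rod-end outflow joins the pump flow into the cap end, so the net volume the pump must supply per unit advance equals the rod cross-section area.
Rod cross-section A_rod = π/4 × (19.4 mm)² = 295.6 mm^2
v = Q_pump / A_rod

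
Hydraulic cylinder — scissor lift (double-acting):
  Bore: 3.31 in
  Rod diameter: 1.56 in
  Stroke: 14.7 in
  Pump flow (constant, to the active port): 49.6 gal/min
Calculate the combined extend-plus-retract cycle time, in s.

Cap-side area A_cap = π/4 × (3.31 in)² = 8.605 in^2
Rod-side annular area A_ann = π/4 × (3.31² − 1.56²) = 6.694 in^2
t_ext = A_cap·L/Q = 0.6624 s
t_ret = A_ann·L/Q = 0.5153 s
t_cycle = t_ext + t_ret

t ≈ 1.18 s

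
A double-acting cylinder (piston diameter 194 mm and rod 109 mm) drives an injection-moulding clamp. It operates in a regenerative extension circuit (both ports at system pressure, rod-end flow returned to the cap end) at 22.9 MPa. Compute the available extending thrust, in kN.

F ≈ 214 kN

With equal pressure on both faces, forces on the annular region cancel; the net push is pressure × rod cross-section.
Rod cross-section A_rod = π/4 × (109 mm)² = 9331 mm^2
F = P × A_rod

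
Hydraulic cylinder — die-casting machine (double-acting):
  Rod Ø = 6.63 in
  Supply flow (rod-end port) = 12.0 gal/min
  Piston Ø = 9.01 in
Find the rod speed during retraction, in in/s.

Rod-side annular area A_ann = π/4 × (9.01² − 6.63²) = 29.24 in^2
Flow into the rod-end port fills the annular volume.
v = Q / A

v ≈ 1.58 in/s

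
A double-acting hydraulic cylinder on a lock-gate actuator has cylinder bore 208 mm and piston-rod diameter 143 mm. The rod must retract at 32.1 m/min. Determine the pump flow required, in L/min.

Rod-side annular area A_ann = π/4 × (208² − 143²) = 17920 mm^2
Q = A × v

Q ≈ 575 L/min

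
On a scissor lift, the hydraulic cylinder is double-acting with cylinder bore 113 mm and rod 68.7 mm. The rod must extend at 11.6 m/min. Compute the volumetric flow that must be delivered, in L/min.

Cap-side area A_cap = π/4 × (113 mm)² = 10030 mm^2
Q = A × v

Q ≈ 116 L/min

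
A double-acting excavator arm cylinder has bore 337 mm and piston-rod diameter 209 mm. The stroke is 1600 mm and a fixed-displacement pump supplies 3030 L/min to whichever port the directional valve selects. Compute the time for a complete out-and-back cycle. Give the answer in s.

t ≈ 4.57 s

Cap-side area A_cap = π/4 × (337 mm)² = 89200 mm^2
Rod-side annular area A_ann = π/4 × (337² − 209²) = 54890 mm^2
t_ext = A_cap·L/Q = 2.826 s
t_ret = A_ann·L/Q = 1.739 s
t_cycle = t_ext + t_ret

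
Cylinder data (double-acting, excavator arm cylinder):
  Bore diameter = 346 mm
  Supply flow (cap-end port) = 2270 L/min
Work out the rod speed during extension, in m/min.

v ≈ 24.1 m/min

Cap-side area A_cap = π/4 × (346 mm)² = 94020 mm^2
v = Q / A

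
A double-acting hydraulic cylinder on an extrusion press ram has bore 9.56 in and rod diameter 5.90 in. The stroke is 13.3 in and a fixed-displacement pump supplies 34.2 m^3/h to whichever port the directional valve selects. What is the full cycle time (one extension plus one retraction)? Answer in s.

Cap-side area A_cap = π/4 × (9.56 in)² = 71.78 in^2
Rod-side annular area A_ann = π/4 × (9.56² − 5.90²) = 44.44 in^2
t_ext = A_cap·L/Q = 1.647 s
t_ret = A_ann·L/Q = 1.020 s
t_cycle = t_ext + t_ret

t ≈ 2.67 s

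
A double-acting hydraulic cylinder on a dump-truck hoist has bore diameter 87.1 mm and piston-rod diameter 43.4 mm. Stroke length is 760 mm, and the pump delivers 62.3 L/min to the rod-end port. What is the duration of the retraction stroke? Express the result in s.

t ≈ 3.28 s

Rod-side annular area A_ann = π/4 × (87.1² − 43.4²) = 4479 mm^2
Swept volume V = A × L; t = V / Q = A·L / Q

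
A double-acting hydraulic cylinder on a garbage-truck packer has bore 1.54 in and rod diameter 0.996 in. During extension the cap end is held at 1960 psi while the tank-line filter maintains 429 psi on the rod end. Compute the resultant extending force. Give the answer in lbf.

Cap-side area A_cap = π/4 × (1.54 in)² = 1.863 in^2
Rod-side annular area A_ann = π/4 × (1.54² − 0.996²) = 1.084 in^2
Net thrust = P_cap·A_cap − P_rod·A_ann = 3651 lbf − 464.8 lbf

F ≈ 3190 lbf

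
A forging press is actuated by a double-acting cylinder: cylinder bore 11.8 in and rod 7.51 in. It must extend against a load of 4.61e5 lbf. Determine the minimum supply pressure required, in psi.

P ≈ 4220 psi

Cap-side area A_cap = π/4 × (11.8 in)² = 109.4 in^2
P = F / A = 4.61e5 lbf / A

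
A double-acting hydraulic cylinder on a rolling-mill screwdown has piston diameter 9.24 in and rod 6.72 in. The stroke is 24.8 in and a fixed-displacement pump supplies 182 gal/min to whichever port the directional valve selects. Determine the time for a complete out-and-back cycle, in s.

t ≈ 3.49 s

Cap-side area A_cap = π/4 × (9.24 in)² = 67.06 in^2
Rod-side annular area A_ann = π/4 × (9.24² − 6.72²) = 31.59 in^2
t_ext = A_cap·L/Q = 2.373 s
t_ret = A_ann·L/Q = 1.118 s
t_cycle = t_ext + t_ret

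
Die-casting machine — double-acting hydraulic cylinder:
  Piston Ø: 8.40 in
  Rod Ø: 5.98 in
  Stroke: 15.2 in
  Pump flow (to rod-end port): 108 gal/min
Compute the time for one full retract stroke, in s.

t ≈ 0.999 s

Rod-side annular area A_ann = π/4 × (8.40² − 5.98²) = 27.33 in^2
Swept volume V = A × L; t = V / Q = A·L / Q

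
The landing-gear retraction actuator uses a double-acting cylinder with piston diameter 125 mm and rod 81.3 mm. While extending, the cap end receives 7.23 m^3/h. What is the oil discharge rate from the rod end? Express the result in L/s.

Cap-side area A_cap = π/4 × (125 mm)² = 12270 mm^2
Rod-side annular area A_ann = π/4 × (125² − 81.3²) = 7081 mm^2
Piston speed v = Q_in/A_cap; rod-end outflow Q_out = v × A_ann = Q_in × A_ann/A_cap.

Q_out ≈ 1.16 L/s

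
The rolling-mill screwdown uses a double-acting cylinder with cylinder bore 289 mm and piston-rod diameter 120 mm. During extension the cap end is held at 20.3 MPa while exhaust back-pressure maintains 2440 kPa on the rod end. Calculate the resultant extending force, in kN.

F ≈ 1200 kN

Cap-side area A_cap = π/4 × (289 mm)² = 65600 mm^2
Rod-side annular area A_ann = π/4 × (289² − 120²) = 54290 mm^2
Net thrust = P_cap·A_cap − P_rod·A_ann = 1332 kN − 132.5 kN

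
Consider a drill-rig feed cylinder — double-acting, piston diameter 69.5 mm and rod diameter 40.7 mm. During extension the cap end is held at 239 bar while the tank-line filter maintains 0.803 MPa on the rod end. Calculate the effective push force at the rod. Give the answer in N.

Cap-side area A_cap = π/4 × (69.5 mm)² = 3794 mm^2
Rod-side annular area A_ann = π/4 × (69.5² − 40.7²) = 2493 mm^2
Net thrust = P_cap·A_cap − P_rod·A_ann = 90670 N − 2002 N

F ≈ 88700 N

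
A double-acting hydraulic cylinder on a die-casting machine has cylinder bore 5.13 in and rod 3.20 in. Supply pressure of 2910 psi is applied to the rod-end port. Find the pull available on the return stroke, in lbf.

Rod-side annular area A_ann = π/4 × (5.13² − 3.20²) = 12.63 in^2
On retraction the pressure acts on the annular area (bore minus rod).
F = P × A_ann

F ≈ 36700 lbf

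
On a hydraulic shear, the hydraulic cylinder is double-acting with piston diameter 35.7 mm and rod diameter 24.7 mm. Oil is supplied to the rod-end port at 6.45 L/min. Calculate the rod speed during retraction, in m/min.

Rod-side annular area A_ann = π/4 × (35.7² − 24.7²) = 521.8 mm^2
Flow into the rod-end port fills the annular volume.
v = Q / A

v ≈ 12.4 m/min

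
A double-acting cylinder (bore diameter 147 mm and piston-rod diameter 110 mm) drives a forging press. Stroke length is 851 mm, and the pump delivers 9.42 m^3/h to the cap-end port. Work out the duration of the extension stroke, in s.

t ≈ 5.52 s

Cap-side area A_cap = π/4 × (147 mm)² = 16970 mm^2
Swept volume V = A × L; t = V / Q = A·L / Q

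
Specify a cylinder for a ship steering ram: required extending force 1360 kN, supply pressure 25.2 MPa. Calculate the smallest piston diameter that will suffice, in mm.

D ≈ 262 mm

Extension force acts on the full piston face: F = P × (π/4)D².
D = √(4F / (πP)) = √(4 × 1360 kN / (π × 25.2 MPa))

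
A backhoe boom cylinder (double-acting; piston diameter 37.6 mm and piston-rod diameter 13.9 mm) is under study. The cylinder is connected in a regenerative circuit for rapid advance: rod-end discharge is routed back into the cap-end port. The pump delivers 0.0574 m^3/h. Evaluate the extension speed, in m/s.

v ≈ 0.105 m/s

In regeneration the rod-end outflow joins the pump flow into the cap end, so the net volume the pump must supply per unit advance equals the rod cross-section area.
Rod cross-section A_rod = π/4 × (13.9 mm)² = 151.7 mm^2
v = Q_pump / A_rod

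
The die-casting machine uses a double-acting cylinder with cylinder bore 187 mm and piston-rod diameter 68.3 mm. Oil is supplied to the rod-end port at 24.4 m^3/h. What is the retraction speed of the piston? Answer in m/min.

v ≈ 17.1 m/min

Rod-side annular area A_ann = π/4 × (187² − 68.3²) = 23800 mm^2
Flow into the rod-end port fills the annular volume.
v = Q / A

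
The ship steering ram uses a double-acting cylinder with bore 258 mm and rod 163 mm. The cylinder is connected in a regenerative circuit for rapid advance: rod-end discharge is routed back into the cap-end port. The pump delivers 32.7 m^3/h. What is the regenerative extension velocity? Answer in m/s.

v ≈ 0.435 m/s

In regeneration the rod-end outflow joins the pump flow into the cap end, so the net volume the pump must supply per unit advance equals the rod cross-section area.
Rod cross-section A_rod = π/4 × (163 mm)² = 20870 mm^2
v = Q_pump / A_rod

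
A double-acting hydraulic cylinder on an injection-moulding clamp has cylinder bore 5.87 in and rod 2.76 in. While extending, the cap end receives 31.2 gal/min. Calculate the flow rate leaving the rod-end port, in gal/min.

Q_out ≈ 24.3 gal/min

Cap-side area A_cap = π/4 × (5.87 in)² = 27.06 in^2
Rod-side annular area A_ann = π/4 × (5.87² − 2.76²) = 21.08 in^2
Piston speed v = Q_in/A_cap; rod-end outflow Q_out = v × A_ann = Q_in × A_ann/A_cap.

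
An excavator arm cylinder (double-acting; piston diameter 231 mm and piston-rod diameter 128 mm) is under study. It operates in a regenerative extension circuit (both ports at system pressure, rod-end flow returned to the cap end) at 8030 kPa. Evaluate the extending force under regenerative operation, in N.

F ≈ 1.03e5 N

With equal pressure on both faces, forces on the annular region cancel; the net push is pressure × rod cross-section.
Rod cross-section A_rod = π/4 × (128 mm)² = 12870 mm^2
F = P × A_rod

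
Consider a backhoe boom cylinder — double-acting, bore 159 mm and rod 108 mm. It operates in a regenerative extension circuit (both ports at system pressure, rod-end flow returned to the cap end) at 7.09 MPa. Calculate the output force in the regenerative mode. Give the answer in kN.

F ≈ 65.0 kN

With equal pressure on both faces, forces on the annular region cancel; the net push is pressure × rod cross-section.
Rod cross-section A_rod = π/4 × (108 mm)² = 9161 mm^2
F = P × A_rod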